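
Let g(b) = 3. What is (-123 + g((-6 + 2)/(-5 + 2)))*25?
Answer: -3000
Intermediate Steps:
(-123 + g((-6 + 2)/(-5 + 2)))*25 = (-123 + 3)*25 = -120*25 = -3000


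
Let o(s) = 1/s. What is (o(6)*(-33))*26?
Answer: -143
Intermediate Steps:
(o(6)*(-33))*26 = (-33/6)*26 = ((1/6)*(-33))*26 = -11/2*26 = -143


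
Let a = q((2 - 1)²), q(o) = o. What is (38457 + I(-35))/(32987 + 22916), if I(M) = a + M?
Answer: 38423/55903 ≈ 0.68732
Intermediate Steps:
a = 1 (a = (2 - 1)² = 1² = 1)
I(M) = 1 + M
(38457 + I(-35))/(32987 + 22916) = (38457 + (1 - 35))/(32987 + 22916) = (38457 - 34)/55903 = 38423*(1/55903) = 38423/55903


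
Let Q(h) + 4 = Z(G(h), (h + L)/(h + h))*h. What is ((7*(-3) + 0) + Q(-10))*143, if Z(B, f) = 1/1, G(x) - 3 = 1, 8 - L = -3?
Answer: -5005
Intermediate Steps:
L = 11 (L = 8 - 1*(-3) = 8 + 3 = 11)
G(x) = 4 (G(x) = 3 + 1 = 4)
Z(B, f) = 1
Q(h) = -4 + h (Q(h) = -4 + 1*h = -4 + h)
((7*(-3) + 0) + Q(-10))*143 = ((7*(-3) + 0) + (-4 - 10))*143 = ((-21 + 0) - 14)*143 = (-21 - 14)*143 = -35*143 = -5005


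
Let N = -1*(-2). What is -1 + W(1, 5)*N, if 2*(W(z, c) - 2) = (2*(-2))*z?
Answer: -1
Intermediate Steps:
W(z, c) = 2 - 2*z (W(z, c) = 2 + ((2*(-2))*z)/2 = 2 + (-4*z)/2 = 2 - 2*z)
N = 2
-1 + W(1, 5)*N = -1 + (2 - 2*1)*2 = -1 + (2 - 2)*2 = -1 + 0*2 = -1 + 0 = -1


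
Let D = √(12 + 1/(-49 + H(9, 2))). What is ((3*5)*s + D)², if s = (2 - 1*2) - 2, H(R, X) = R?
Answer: (600 - √4790)²/400 ≈ 704.35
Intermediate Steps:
s = -2 (s = (2 - 2) - 2 = 0 - 2 = -2)
D = √4790/20 (D = √(12 + 1/(-49 + 9)) = √(12 + 1/(-40)) = √(12 - 1/40) = √(479/40) = √4790/20 ≈ 3.4605)
((3*5)*s + D)² = ((3*5)*(-2) + √4790/20)² = (15*(-2) + √4790/20)² = (-30 + √4790/20)²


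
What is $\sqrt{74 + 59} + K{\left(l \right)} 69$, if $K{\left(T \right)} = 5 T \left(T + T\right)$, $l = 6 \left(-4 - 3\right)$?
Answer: $1217160 + \sqrt{133} \approx 1.2172 \cdot 10^{6}$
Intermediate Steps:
$l = -42$ ($l = 6 \left(-7\right) = -42$)
$K{\left(T \right)} = 10 T^{2}$ ($K{\left(T \right)} = 5 T 2 T = 10 T^{2}$)
$\sqrt{74 + 59} + K{\left(l \right)} 69 = \sqrt{74 + 59} + 10 \left(-42\right)^{2} \cdot 69 = \sqrt{133} + 10 \cdot 1764 \cdot 69 = \sqrt{133} + 17640 \cdot 69 = \sqrt{133} + 1217160 = 1217160 + \sqrt{133}$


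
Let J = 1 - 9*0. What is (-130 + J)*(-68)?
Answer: 8772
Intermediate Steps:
J = 1 (J = 1 - 3*0 = 1 + 0 = 1)
(-130 + J)*(-68) = (-130 + 1)*(-68) = -129*(-68) = 8772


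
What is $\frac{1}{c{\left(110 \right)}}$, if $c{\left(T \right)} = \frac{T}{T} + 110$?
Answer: $\frac{1}{111} \approx 0.009009$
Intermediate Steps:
$c{\left(T \right)} = 111$ ($c{\left(T \right)} = 1 + 110 = 111$)
$\frac{1}{c{\left(110 \right)}} = \frac{1}{111}$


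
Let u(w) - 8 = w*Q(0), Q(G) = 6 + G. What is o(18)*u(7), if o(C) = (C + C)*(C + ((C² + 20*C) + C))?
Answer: 1296000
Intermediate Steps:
o(C) = 2*C*(C² + 22*C) (o(C) = (2*C)*(C + (C² + 21*C)) = (2*C)*(C² + 22*C) = 2*C*(C² + 22*C))
u(w) = 8 + 6*w (u(w) = 8 + w*(6 + 0) = 8 + w*6 = 8 + 6*w)
o(18)*u(7) = (2*18²*(22 + 18))*(8 + 6*7) = (2*324*40)*(8 + 42) = 25920*50 = 1296000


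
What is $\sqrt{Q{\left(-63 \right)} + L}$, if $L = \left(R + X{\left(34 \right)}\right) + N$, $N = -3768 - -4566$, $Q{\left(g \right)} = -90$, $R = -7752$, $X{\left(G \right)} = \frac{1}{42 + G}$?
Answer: $\frac{i \sqrt{10171517}}{38} \approx 83.928 i$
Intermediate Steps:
$N = 798$ ($N = -3768 + 4566 = 798$)
$L = - \frac{528503}{76}$ ($L = \left(-7752 + \frac{1}{42 + 34}\right) + 798 = \left(-7752 + \frac{1}{76}\right) + 798 = - \frac{589151}{76} + 798 = - \frac{528503}{76} \approx -6954.0$)
$\sqrt{Q{\left(-63 \right)} + L} = \sqrt{-90 - \frac{528503}{76}} = \sqrt{- \frac{535343}{76}} = \frac{i \sqrt{10171517}}{38}$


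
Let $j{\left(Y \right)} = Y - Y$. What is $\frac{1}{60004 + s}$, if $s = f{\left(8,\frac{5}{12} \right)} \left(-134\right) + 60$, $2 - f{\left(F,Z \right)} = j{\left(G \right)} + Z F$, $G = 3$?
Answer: $\frac{3}{180728} \approx 1.66 \cdot 10^{-5}$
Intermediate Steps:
$j{\left(Y \right)} = 0$
$f{\left(F,Z \right)} = 2 - F Z$ ($f{\left(F,Z \right)} = 2 - \left(0 + Z F\right) = 2 - \left(0 + F Z\right) = 2 - F Z$)
$s = \frac{716}{3}$ ($s = \left(2 - 8 \cdot \frac{5}{12}\right) \left(-134\right) + 60 = \left(2 - \frac{10}{3}\right) \left(-134\right) + 60 = \left(- \frac{4}{3}\right) \left(-134\right) + 60 = \frac{536}{3} + 60 = \frac{716}{3} \approx 238.67$)
$\frac{1}{60004 + s} = \frac{1}{60004 + \frac{716}{3}} = \frac{1}{\frac{180728}{3}} = \frac{3}{180728}$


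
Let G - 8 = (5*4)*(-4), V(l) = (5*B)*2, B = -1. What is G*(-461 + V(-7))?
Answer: 33912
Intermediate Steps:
V(l) = -10 (V(l) = (5*(-1))*2 = -5*2 = -10)
G = -72 (G = 8 + (5*4)*(-4) = 8 + 20*(-4) = 8 - 80 = -72)
G*(-461 + V(-7)) = -72*(-461 - 10) = -72*(-471) = 33912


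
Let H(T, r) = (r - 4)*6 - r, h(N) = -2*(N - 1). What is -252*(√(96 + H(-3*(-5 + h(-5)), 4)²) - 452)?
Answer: 113904 - 1008*√7 ≈ 1.1124e+5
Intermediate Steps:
h(N) = 2 - 2*N (h(N) = -2*(-1 + N) = 2 - 2*N)
H(T, r) = -24 + 5*r (H(T, r) = (-4 + r)*6 - r = (-24 + 6*r) - r = -24 + 5*r)
-252*(√(96 + H(-3*(-5 + h(-5)), 4)²) - 452) = -252*(√(96 + (-24 + 5*4)²) - 452) = -252*(√(96 + (-24 + 20)²) - 452) = -252*(√(96 + (-4)²) - 452) = -252*(√(96 + 16) - 452) = -252*(√112 - 452) = -252*(4*√7 - 452) = -252*(-452 + 4*√7) = 113904 - 1008*√7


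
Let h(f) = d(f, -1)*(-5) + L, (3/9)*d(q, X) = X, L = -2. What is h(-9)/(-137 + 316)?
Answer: 13/179 ≈ 0.072626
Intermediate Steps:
d(q, X) = 3*X
h(f) = 13 (h(f) = (3*(-1))*(-5) - 2 = -3*(-5) - 2 = 15 - 2 = 13)
h(-9)/(-137 + 316) = 13/(-137 + 316) = 13/179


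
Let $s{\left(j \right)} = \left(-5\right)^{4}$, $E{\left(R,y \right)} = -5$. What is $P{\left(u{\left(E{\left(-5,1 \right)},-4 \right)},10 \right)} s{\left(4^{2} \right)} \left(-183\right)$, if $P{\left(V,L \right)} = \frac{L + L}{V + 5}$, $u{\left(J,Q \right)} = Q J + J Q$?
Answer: $- \frac{152500}{3} \approx -50833.0$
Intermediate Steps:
$u{\left(J,Q \right)} = 2 J Q$ ($u{\left(J,Q \right)} = J Q + J Q = 2 J Q$)
$P{\left(V,L \right)} = \frac{2 L}{5 + V}$
$s{\left(j \right)} = 625$
$P{\left(u{\left(E{\left(-5,1 \right)},-4 \right)},10 \right)} s{\left(4^{2} \right)} \left(-183\right) = 2 \cdot 10 \frac{1}{5 + 2 \left(-5\right) \left(-4\right)} 625 \left(-183\right) = 2 \cdot 10 \frac{1}{5 + 40} \cdot 625 \left(-183\right) = 2 \cdot 10 \cdot \frac{1}{45} \cdot 625 \left(-183\right) = \frac{4}{9} \cdot 625 \left(-183\right) = \frac{2500}{9} \left(-183\right) = - \frac{152500}{3}$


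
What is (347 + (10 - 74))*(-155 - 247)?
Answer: -113766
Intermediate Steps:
(347 + (10 - 74))*(-155 - 247) = (347 - 64)*(-402) = 283*(-402) = -113766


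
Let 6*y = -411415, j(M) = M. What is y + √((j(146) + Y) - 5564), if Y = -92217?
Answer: -411415/6 + I*√97635 ≈ -68569.0 + 312.47*I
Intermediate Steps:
y = -411415/6 (y = (⅙)*(-411415) = -411415/6 ≈ -68569.)
y + √((j(146) + Y) - 5564) = -411415/6 + √((146 - 92217) - 5564) = -411415/6 + √(-92071 - 5564) = -411415/6 + √(-97635) = -411415/6 + I*√97635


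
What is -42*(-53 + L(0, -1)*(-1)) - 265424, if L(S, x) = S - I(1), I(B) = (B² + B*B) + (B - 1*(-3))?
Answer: -263450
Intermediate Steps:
I(B) = 3 + B + 2*B² (I(B) = (B² + B²) + (B + 3) = 2*B² + (3 + B) = 3 + B + 2*B²)
L(S, x) = -6 + S (L(S, x) = S - (3 + 1 + 2*1²) = S - (3 + 1 + 2*1) = S - (3 + 1 + 2) = S - 1*6 = S - 6 = -6 + S)
-42*(-53 + L(0, -1)*(-1)) - 265424 = -42*(-53 + (-6 + 0)*(-1)) - 265424 = -42*(-53 - 6*(-1)) - 265424 = -42*(-53 + 6) - 265424 = -42*(-47) - 265424 = 1974 - 265424 = -263450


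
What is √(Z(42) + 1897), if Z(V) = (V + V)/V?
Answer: 3*√211 ≈ 43.578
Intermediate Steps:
Z(V) = 2 (Z(V) = (2*V)/V = 2)
√(Z(42) + 1897) = √(2 + 1897) = √1899 = 3*√211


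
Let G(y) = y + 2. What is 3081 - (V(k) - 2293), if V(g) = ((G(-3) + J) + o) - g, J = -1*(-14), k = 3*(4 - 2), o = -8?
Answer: 5375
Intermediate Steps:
k = 6 (k = 3*2 = 6)
G(y) = 2 + y
J = 14
V(g) = 5 - g (V(g) = (((2 - 3) + 14) - 8) - g = ((-1 + 14) - 8) - g = (13 - 8) - g = 5 - g)
3081 - (V(k) - 2293) = 3081 - ((5 - 1*6) - 2293) = 3081 - ((5 - 6) - 2293) = 3081 - (-1 - 2293) = 3081 - 1*(-2294) = 3081 + 2294 = 5375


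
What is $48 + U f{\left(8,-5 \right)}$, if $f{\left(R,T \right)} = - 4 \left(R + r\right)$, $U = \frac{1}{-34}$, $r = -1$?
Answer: $\frac{830}{17} \approx 48.824$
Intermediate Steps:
$U = - \frac{1}{34} \approx -0.029412$
$f{\left(R,T \right)} = 4 - 4 R$ ($f{\left(R,T \right)} = - 4 \left(R - 1\right) = - 4 \left(-1 + R\right) = 4 - 4 R$)
$48 + U f{\left(8,-5 \right)} = 48 - \frac{4 - 32}{34} = 48 - - \frac{14}{17} = 48 + \frac{14}{17} = \frac{830}{17}$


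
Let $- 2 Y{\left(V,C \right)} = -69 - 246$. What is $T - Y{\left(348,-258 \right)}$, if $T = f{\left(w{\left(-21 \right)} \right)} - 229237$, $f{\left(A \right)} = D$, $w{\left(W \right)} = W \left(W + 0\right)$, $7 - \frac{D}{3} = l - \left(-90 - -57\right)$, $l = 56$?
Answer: $- \frac{459281}{2} \approx -2.2964 \cdot 10^{5}$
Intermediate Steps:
$Y{\left(V,C \right)} = \frac{315}{2}$ ($Y{\left(V,C \right)} = - \frac{-69 - 246}{2} = \left(- \frac{1}{2}\right) \left(-315\right) = \frac{315}{2}$)
$D = -246$ ($D = 21 - 3 \left(56 - \left(-90 - -57\right)\right) = 21 - 3 \left(56 - \left(-90 + 57\right)\right) = 21 - 3 \left(56 - -33\right) = 21 - 3 \left(56 + 33\right) = 21 - 267 = -246$)
$w{\left(W \right)} = W^{2}$ ($w{\left(W \right)} = W W = W^{2}$)
$f{\left(A \right)} = -246$
$T = -229483$ ($T = -246 - 229237 = -229483$)
$T - Y{\left(348,-258 \right)} = -229483 - \frac{315}{2} = - \frac{459281}{2}$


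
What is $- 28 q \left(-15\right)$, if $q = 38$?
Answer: $15960$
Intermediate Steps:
$- 28 q \left(-15\right) = \left(-28\right) 38 \left(-15\right) = \left(-1064\right) \left(-15\right) = 15960$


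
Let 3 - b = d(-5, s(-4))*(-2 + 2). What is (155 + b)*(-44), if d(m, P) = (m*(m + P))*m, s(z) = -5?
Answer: -6952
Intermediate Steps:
d(m, P) = m²*(P + m) (d(m, P) = (m*(P + m))*m = m²*(P + m))
b = 3 (b = 3 - (-5)²*(-5 - 5)*(-2 + 2) = 3 - 25*(-10)*0 = 3 - (-250)*0 = 3 - 1*0 = 3 + 0 = 3)
(155 + b)*(-44) = (155 + 3)*(-44) = 158*(-44) = -6952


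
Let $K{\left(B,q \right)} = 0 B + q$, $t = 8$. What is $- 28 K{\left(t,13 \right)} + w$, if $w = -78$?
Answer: $-442$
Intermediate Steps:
$K{\left(B,q \right)} = q$ ($K{\left(B,q \right)} = 0 + q = q$)
$- 28 K{\left(t,13 \right)} + w = \left(-28\right) 13 - 78 = -364 - 78 = -442$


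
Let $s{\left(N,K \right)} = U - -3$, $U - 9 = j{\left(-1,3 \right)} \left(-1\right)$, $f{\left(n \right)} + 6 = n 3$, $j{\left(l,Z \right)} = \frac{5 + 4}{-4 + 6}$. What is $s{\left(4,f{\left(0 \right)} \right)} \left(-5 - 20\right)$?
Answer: $- \frac{375}{2} \approx -187.5$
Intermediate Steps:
$j{\left(l,Z \right)} = \frac{9}{2}$
$f{\left(n \right)} = -6 + 3 n$ ($f{\left(n \right)} = -6 + n 3 = -6 + 3 n$)
$U = \frac{9}{2}$ ($U = 9 + \frac{9}{2} \left(-1\right) = 9 - \frac{9}{2} = \frac{9}{2} \approx 4.5$)
$s{\left(N,K \right)} = \frac{15}{2}$ ($s{\left(N,K \right)} = \frac{9}{2} - -3 = \frac{9}{2} + 3 = \frac{15}{2}$)
$s{\left(4,f{\left(0 \right)} \right)} \left(-5 - 20\right) = \frac{15 \left(-5 - 20\right)}{2} = \frac{15}{2} \left(-25\right) = - \frac{375}{2}$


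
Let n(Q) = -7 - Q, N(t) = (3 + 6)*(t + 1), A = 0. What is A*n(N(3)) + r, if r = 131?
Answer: 131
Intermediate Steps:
N(t) = 9 + 9*t (N(t) = 9*(1 + t) = 9 + 9*t)
A*n(N(3)) + r = 0*(-7 - (9 + 9*3)) + 131 = 0*(-7 - (9 + 27)) + 131 = 0*(-7 - 1*36) + 131 = 0*(-7 - 36) + 131 = 0*(-43) + 131 = 0 + 131 = 131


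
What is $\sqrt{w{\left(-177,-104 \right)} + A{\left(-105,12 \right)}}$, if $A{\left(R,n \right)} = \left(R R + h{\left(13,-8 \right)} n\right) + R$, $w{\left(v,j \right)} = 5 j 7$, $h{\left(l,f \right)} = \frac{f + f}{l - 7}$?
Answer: $4 \sqrt{453} \approx 85.135$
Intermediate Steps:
$h{\left(l,f \right)} = \frac{2 f}{-7 + l}$
$w{\left(v,j \right)} = 35 j$
$A{\left(R,n \right)} = R + R^{2} - \frac{8 n}{3}$ ($A{\left(R,n \right)} = \left(R R + 2 \left(-8\right) \frac{1}{-7 + 13} n\right) + R = \left(R^{2} + 2 \left(-8\right) \frac{1}{6} n\right) + R = \left(R^{2} - \frac{8 n}{3}\right) + R = R + R^{2} - \frac{8 n}{3}$)
$\sqrt{w{\left(-177,-104 \right)} + A{\left(-105,12 \right)}} = \sqrt{35 \left(-104\right) - \left(137 - 11025\right)} = \sqrt{-3640 - -10888} = \sqrt{-3640 + 10888} = \sqrt{7248} = 4 \sqrt{453}$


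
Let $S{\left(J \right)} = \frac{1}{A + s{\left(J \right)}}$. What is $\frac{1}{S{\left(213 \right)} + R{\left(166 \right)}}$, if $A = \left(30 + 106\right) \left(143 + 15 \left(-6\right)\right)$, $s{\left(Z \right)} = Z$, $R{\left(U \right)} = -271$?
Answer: $- \frac{7421}{2011090} \approx -0.00369$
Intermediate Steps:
$A = 7208$ ($A = 136 \left(143 - 90\right) = 136 \cdot 53 = 7208$)
$S{\left(J \right)} = \frac{1}{7208 + J}$
$\frac{1}{S{\left(213 \right)} + R{\left(166 \right)}} = \frac{1}{\frac{1}{7208 + 213} - 271} = \frac{1}{\frac{1}{7421} - 271} = \frac{1}{- \frac{2011090}{7421}} = - \frac{7421}{2011090}$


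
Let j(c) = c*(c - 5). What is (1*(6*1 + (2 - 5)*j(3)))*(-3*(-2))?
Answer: 144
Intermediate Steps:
j(c) = c*(-5 + c)
(1*(6*1 + (2 - 5)*j(3)))*(-3*(-2)) = (1*(6*1 + (2 - 5)*(3*(-5 + 3))))*(-3*(-2)) = (1*(6 - 9*(-2)))*6 = (1*(6 - 3*(-6)))*6 = (1*(6 + 18))*6 = (1*24)*6 = 24*6 = 144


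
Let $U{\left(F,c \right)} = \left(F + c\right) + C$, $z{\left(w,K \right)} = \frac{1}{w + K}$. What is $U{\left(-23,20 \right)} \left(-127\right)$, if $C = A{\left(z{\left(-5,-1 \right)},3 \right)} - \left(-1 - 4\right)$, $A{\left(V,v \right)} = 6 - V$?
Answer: $- \frac{6223}{6} \approx -1037.2$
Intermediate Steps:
$z{\left(w,K \right)} = \frac{1}{K + w}$
$C = \frac{67}{6}$ ($C = \left(6 - \frac{1}{-1 - 5}\right) - \left(-1 - 4\right) = \left(6 - \frac{1}{-6}\right) - -5 = \left(6 - - \frac{1}{6}\right) + 5 = \left(6 + \frac{1}{6}\right) + 5 = \frac{37}{6} + 5 = \frac{67}{6} \approx 11.167$)
$U{\left(F,c \right)} = \frac{67}{6} + F + c$ ($U{\left(F,c \right)} = \left(F + c\right) + \frac{67}{6} = \frac{67}{6} + F + c$)
$U{\left(-23,20 \right)} \left(-127\right) = \left(\frac{67}{6} - 23 + 20\right) \left(-127\right) = \frac{49}{6} \left(-127\right) = - \frac{6223}{6}$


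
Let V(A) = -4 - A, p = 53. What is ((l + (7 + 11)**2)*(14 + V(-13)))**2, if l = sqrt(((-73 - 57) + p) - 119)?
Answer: 55428620 + 4799088*I ≈ 5.5429e+7 + 4.7991e+6*I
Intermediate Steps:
l = 14*I (l = sqrt(((-73 - 57) + 53) - 119) = sqrt((-130 + 53) - 119) = sqrt(-77 - 119) = sqrt(-196) = 14*I ≈ 14.0*I)
((l + (7 + 11)**2)*(14 + V(-13)))**2 = ((14*I + (7 + 11)**2)*(14 + (-4 - 1*(-13))))**2 = ((14*I + 18**2)*(14 + (-4 + 13)))**2 = ((14*I + 324)*(14 + 9))**2 = ((324 + 14*I)*23)**2 = (7452 + 322*I)**2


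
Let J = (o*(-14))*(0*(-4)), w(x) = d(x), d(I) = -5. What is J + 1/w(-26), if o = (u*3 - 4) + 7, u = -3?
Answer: -1/5 ≈ -0.20000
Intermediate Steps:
o = -6 (o = (-3*3 - 4) + 7 = (-9 - 4) + 7 = -13 + 7 = -6)
w(x) = -5
J = 0 (J = (-6*(-14))*(0*(-4)) = 84*0 = 0)
J + 1/w(-26) = 0 + 1/(-5) = 0 - 1/5 = -1/5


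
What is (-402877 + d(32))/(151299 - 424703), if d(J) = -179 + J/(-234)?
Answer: 11789392/7997067 ≈ 1.4742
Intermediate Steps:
d(J) = -179 - J/234 (d(J) = -179 + J*(-1/234) = -179 - J/234)
(-402877 + d(32))/(151299 - 424703) = (-402877 + (-179 - 1/234*32))/(151299 - 424703) = (-402877 + (-179 - 16/117))/(-273404) = (-402877 - 20959/117)*(-1/273404) = -47157568/117*(-1/273404) = 11789392/7997067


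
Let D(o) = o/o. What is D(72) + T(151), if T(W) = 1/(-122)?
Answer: 121/122 ≈ 0.99180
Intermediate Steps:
T(W) = -1/122
D(o) = 1
D(72) + T(151) = 1 - 1/122 = 121/122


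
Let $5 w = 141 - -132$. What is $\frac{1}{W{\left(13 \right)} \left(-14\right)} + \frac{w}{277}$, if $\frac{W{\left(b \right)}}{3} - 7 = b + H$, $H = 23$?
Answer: $\frac{491653}{2501310} \approx 0.19656$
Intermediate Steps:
$w = \frac{273}{5}$ ($w = \frac{141 - -132}{5} = \frac{141 + 132}{5} = \frac{1}{5} \cdot 273 = \frac{273}{5} \approx 54.6$)
$W{\left(b \right)} = 90 + 3 b$ ($W{\left(b \right)} = 21 + 3 \left(b + 23\right) = 21 + 3 \left(23 + b\right) = 21 + \left(69 + 3 b\right) = 90 + 3 b$)
$\frac{1}{W{\left(13 \right)} \left(-14\right)} + \frac{w}{277} = \frac{1}{\left(90 + 3 \cdot 13\right) \left(-14\right)} + \frac{273}{5 \cdot 277} = \frac{1}{90 + 39} \left(- \frac{1}{14}\right) + \frac{273}{5} \cdot \frac{1}{277} = \frac{1}{129} \left(- \frac{1}{14}\right) + \frac{273}{1385} = - \frac{1}{1806} + \frac{273}{1385} = \frac{491653}{2501310}$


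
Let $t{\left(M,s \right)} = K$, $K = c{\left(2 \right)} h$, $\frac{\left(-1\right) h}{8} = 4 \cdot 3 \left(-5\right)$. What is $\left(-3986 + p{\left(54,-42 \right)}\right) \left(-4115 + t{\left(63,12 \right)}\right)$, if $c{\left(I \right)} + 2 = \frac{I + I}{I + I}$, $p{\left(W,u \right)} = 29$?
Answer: $18182415$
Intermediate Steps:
$h = 480$ ($h = - 8 \cdot 4 \cdot 3 \left(-5\right) = - 8 \cdot 12 \left(-5\right) = \left(-8\right) \left(-60\right) = 480$)
$c{\left(I \right)} = -1$ ($c{\left(I \right)} = -2 + \frac{I + I}{I + I} = -2 + \frac{2 I}{2 I} = -2 + 2 I \frac{1}{2 I} = -2 + 1 = -1$)
$K = -480$ ($K = \left(-1\right) 480 = -480$)
$t{\left(M,s \right)} = -480$
$\left(-3986 + p{\left(54,-42 \right)}\right) \left(-4115 + t{\left(63,12 \right)}\right) = \left(-3986 + 29\right) \left(-4115 - 480\right) = \left(-3957\right) \left(-4595\right) = 18182415$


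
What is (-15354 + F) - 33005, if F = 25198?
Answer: -23161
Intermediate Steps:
(-15354 + F) - 33005 = (-15354 + 25198) - 33005 = 9844 - 33005 = -23161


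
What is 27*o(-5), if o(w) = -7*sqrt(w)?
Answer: -189*I*sqrt(5) ≈ -422.62*I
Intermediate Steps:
27*o(-5) = 27*(-7*I*sqrt(5)) = -189*I*sqrt(5)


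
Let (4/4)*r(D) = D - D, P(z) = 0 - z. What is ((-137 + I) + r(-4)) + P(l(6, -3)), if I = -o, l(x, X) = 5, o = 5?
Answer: -147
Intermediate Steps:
P(z) = -z
I = -5 (I = -1*5 = -5)
r(D) = 0 (r(D) = D - D = 0)
((-137 + I) + r(-4)) + P(l(6, -3)) = ((-137 - 5) + 0) - 1*5 = (-142 + 0) - 5 = -142 - 5 = -147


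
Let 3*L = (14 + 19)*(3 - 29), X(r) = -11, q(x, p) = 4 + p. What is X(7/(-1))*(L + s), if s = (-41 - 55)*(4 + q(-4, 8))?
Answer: 20042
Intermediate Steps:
L = -286 (L = ((14 + 19)*(3 - 29))/3 = (33*(-26))/3 = (⅓)*(-858) = -286)
s = -1536 (s = (-41 - 55)*(4 + (4 + 8)) = -96*(4 + 12) = -96*16 = -1536)
X(7/(-1))*(L + s) = -11*(-286 - 1536) = -11*(-1822) = 20042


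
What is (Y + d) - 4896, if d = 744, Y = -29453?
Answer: -33605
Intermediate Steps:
(Y + d) - 4896 = (-29453 + 744) - 4896 = -28709 - 4896 = -33605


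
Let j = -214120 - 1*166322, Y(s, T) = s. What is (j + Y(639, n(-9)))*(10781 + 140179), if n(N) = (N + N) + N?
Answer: -57335060880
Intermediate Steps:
n(N) = 3*N (n(N) = 2*N + N = 3*N)
j = -380442 (j = -214120 - 166322 = -380442)
(j + Y(639, n(-9)))*(10781 + 140179) = (-380442 + 639)*(10781 + 140179) = -379803*150960 = -57335060880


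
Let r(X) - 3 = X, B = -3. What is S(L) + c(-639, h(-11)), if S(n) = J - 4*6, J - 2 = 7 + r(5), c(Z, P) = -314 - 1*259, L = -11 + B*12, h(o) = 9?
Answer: -580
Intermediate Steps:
r(X) = 3 + X
L = -47 (L = -11 - 3*12 = -11 - 36 = -47)
c(Z, P) = -573 (c(Z, P) = -314 - 259 = -573)
J = 17 (J = 2 + (7 + (3 + 5)) = 2 + (7 + 8) = 2 + 15 = 17)
S(n) = -7 (S(n) = 17 - 4*6 = 17 - 24 = -7)
S(L) + c(-639, h(-11)) = -7 - 573 = -580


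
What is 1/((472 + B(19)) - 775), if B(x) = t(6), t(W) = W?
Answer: -1/297 ≈ -0.0033670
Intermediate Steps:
B(x) = 6
1/((472 + B(19)) - 775) = 1/((472 + 6) - 775) = 1/(478 - 775) = 1/(-297) = -1/297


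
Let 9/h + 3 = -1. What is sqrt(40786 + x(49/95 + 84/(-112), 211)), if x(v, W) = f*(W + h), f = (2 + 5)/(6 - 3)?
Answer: sqrt(1485831)/6 ≈ 203.16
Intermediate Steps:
h = -9/4 (h = 9/(-3 - 1) = 9/(-4) = 9*(-1/4) = -9/4 ≈ -2.2500)
f = 7/3 ≈ 2.3333
x(v, W) = -21/4 + 7*W/3 (x(v, W) = 7*(W - 9/4)/3 = 7*(-9/4 + W)/3 = -21/4 + 7*W/3)
sqrt(40786 + x(49/95 + 84/(-112), 211)) = sqrt(40786 + (-21/4 + (7/3)*211)) = sqrt(40786 + (-21/4 + 1477/3)) = sqrt(40786 + 5845/12) = sqrt(495277/12) = sqrt(1485831)/6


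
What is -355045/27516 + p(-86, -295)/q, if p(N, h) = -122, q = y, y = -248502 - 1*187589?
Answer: -154828572143/11999479956 ≈ -12.903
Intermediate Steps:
y = -436091 (y = -248502 - 187589 = -436091)
q = -436091
-355045/27516 + p(-86, -295)/q = -355045/27516 - 122/(-436091) = -355045*1/27516 - 122*(-1/436091) = -355045/27516 + 122/436091 = -154828572143/11999479956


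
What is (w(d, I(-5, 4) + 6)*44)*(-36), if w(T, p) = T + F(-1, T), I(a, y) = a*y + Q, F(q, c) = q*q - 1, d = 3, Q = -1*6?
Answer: -4752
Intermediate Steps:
Q = -6
F(q, c) = -1 + q² (F(q, c) = q² - 1 = -1 + q²)
I(a, y) = -6 + a*y (I(a, y) = a*y - 6 = -6 + a*y)
w(T, p) = T (w(T, p) = T + (-1 + (-1)²) = T + (-1 + 1) = T + 0 = T)
(w(d, I(-5, 4) + 6)*44)*(-36) = (3*44)*(-36) = 132*(-36) = -4752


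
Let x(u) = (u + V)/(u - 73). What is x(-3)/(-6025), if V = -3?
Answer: -3/228950 ≈ -1.3103e-5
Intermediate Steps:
x(u) = (-3 + u)/(-73 + u) (x(u) = (u - 3)/(u - 73) = (-3 + u)/(-73 + u))
x(-3)/(-6025) = ((-3 - 3)/(-73 - 3))/(-6025) = (-6/(-76))*(-1/6025) = -1/76*(-6)*(-1/6025) = (3/38)*(-1/6025) = -3/228950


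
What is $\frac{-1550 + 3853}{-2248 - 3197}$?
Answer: $- \frac{2303}{5445} \approx -0.42296$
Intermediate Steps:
$\frac{-1550 + 3853}{-2248 - 3197} = \frac{2303}{-2248 - 3197} = \frac{2303}{-5445} = 2303 \left(- \frac{1}{5445}\right) = - \frac{2303}{5445}$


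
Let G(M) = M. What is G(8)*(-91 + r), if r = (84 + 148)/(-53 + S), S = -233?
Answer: -105032/143 ≈ -734.49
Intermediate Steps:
r = -116/143 (r = (84 + 148)/(-53 - 233) = 232/(-286) = 232*(-1/286) = -116/143 ≈ -0.81119)
G(8)*(-91 + r) = 8*(-91 - 116/143) = 8*(-13129/143) = -105032/143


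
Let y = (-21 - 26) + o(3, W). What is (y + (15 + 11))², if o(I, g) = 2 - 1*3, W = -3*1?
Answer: 484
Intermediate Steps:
W = -3
o(I, g) = -1 (o(I, g) = 2 - 3 = -1)
y = -48 (y = (-21 - 26) - 1 = -47 - 1 = -48)
(y + (15 + 11))² = (-48 + (15 + 11))² = (-48 + 26)² = (-22)² = 484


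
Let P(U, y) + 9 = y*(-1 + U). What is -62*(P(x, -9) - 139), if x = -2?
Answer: 7502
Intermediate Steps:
P(U, y) = -9 + y*(-1 + U)
-62*(P(x, -9) - 139) = -62*((-9 - 1*(-9) - 2*(-9)) - 139) = -62*((-9 + 9 + 18) - 139) = -62*(18 - 139) = -62*(-121) = 7502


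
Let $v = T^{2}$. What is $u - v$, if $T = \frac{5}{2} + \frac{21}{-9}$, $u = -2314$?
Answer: $- \frac{83305}{36} \approx -2314.0$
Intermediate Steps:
$T = \frac{1}{6}$ ($T = 5 \cdot \frac{1}{2} + 21 \left(- \frac{1}{9}\right) = \frac{5}{2} - \frac{7}{3} = \frac{1}{6} \approx 0.16667$)
$v = \frac{1}{36}$ ($v = \left(\frac{1}{6}\right)^{2} = \frac{1}{36} \approx 0.027778$)
$u - v = -2314 - \frac{1}{36} = - \frac{83305}{36}$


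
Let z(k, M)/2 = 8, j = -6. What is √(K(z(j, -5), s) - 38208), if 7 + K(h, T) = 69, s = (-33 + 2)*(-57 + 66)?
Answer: I*√38146 ≈ 195.31*I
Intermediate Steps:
z(k, M) = 16 (z(k, M) = 2*8 = 16)
s = -279 (s = -31*9 = -279)
K(h, T) = 62 (K(h, T) = -7 + 69 = 62)
√(K(z(j, -5), s) - 38208) = √(62 - 38208) = √(-38146) = I*√38146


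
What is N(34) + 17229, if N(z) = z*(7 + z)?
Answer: 18623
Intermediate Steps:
N(34) + 17229 = 34*(7 + 34) + 17229 = 34*41 + 17229 = 1394 + 17229 = 18623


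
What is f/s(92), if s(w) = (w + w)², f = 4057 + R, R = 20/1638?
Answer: 3322693/27728064 ≈ 0.11983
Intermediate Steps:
R = 10/819 (R = 20*(1/1638) = 10/819 ≈ 0.012210)
f = 3322693/819 (f = 4057 + 10/819 = 3322693/819 ≈ 4057.0)
s(w) = 4*w² (s(w) = (2*w)² = 4*w²)
f/s(92) = 3322693/(819*((4*92²))) = 3322693/(819*((4*8464))) = (3322693/819)/33856 = (3322693/819)*(1/33856) = 3322693/27728064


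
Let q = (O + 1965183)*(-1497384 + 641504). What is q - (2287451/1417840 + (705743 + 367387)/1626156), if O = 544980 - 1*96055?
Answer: -10729414751005189808399/5192858160 ≈ -2.0662e+12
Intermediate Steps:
O = 448925 (O = 544980 - 96055 = 448925)
q = -2066186755040 (q = (448925 + 1965183)*(-1497384 + 641504) = 2414108*(-855880) = -2066186755040)
q - (2287451/1417840 + (705743 + 367387)/1626156) = -2066186755040 - (2287451/1417840 + (705743 + 367387)/1626156) = -2066186755040 - (2287451*(1/1417840) + 1073130*(1/1626156)) = -2066186755040 - (61823/38320 + 178855/271026) = -2066186755040 - 1*11804681999/5192858160 = -2066186755040 - 11804681999/5192858160 = -10729414751005189808399/5192858160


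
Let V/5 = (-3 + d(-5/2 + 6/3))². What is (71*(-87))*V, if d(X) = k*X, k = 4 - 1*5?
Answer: -772125/4 ≈ -1.9303e+5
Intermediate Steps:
k = -1 (k = 4 - 5 = -1)
d(X) = -X
V = 125/4 (V = 5*(-3 - (-5/2 + 6/3))² = 5*(-3 - (-5*½ + 6*(⅓)))² = 5*(-3 - (-5/2 + 2))² = 5*(-3 - 1*(-½))² = 5*(-3 + ½)² = 5*(-5/2)² = 5*(25/4) = 125/4 ≈ 31.250)
(71*(-87))*V = (71*(-87))*(125/4) = -6177*125/4 = -772125/4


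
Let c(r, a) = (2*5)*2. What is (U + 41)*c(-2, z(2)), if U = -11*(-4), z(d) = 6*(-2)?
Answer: 1700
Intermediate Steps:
z(d) = -12
c(r, a) = 20 (c(r, a) = 10*2 = 20)
U = 44
(U + 41)*c(-2, z(2)) = (44 + 41)*20 = 85*20 = 1700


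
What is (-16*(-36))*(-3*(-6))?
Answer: 10368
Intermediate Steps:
(-16*(-36))*(-3*(-6)) = 576*18 = 10368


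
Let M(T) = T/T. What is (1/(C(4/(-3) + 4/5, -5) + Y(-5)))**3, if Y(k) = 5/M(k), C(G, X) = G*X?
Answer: 27/12167 ≈ 0.0022191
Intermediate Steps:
M(T) = 1
Y(k) = 5 (Y(k) = 5/1 = 5*1 = 5)
(1/(C(4/(-3) + 4/5, -5) + Y(-5)))**3 = (1/((4/(-3) + 4/5)*(-5) + 5))**3 = (1/((4*(-1/3) + 4*(1/5))*(-5) + 5))**3 = (1/((-4/3 + 4/5)*(-5) + 5))**3 = (1/(-8/15*(-5) + 5))**3 = (1/(8/3 + 5))**3 = (1/(23/3))**3 = (3/23)**3 = 27/12167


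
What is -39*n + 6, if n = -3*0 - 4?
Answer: 162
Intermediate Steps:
n = -4 (n = 0 - 4 = -4)
-39*n + 6 = -39*(-4) + 6 = 156 + 6 = 162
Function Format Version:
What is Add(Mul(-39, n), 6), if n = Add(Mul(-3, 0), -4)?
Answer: 162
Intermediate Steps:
n = -4 (n = Add(0, -4) = -4)
Add(Mul(-39, n), 6) = Add(Mul(-39, -4), 6) = Add(156, 6) = 162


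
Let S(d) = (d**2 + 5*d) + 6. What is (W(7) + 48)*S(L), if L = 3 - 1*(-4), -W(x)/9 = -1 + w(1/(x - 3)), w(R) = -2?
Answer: 6750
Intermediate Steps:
W(x) = 27 (W(x) = -9*(-1 - 2) = -9*(-3) = 27)
L = 7 (L = 3 + 4 = 7)
S(d) = 6 + d**2 + 5*d
(W(7) + 48)*S(L) = (27 + 48)*(6 + 7**2 + 5*7) = 75*(6 + 49 + 35) = 75*90 = 6750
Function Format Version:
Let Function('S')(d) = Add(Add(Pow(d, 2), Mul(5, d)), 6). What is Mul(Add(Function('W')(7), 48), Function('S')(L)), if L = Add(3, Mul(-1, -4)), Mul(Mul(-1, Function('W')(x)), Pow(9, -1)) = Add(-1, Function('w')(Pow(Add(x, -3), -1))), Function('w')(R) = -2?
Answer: 6750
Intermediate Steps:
Function('W')(x) = 27 (Function('W')(x) = Mul(-9, Add(-1, -2)) = Mul(-9, -3) = 27)
L = 7 (L = Add(3, 4) = 7)
Function('S')(d) = Add(6, Pow(d, 2), Mul(5, d))
Mul(Add(Function('W')(7), 48), Function('S')(L)) = Mul(Add(27, 48), Add(6, Pow(7, 2), Mul(5, 7))) = Mul(75, Add(6, 49, 35)) = Mul(75, 90) = 6750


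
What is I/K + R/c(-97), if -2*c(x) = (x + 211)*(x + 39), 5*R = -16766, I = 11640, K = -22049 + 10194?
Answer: -39117013/19596315 ≈ -1.9961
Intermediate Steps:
K = -11855
R = -16766/5 (R = (⅕)*(-16766) = -16766/5 ≈ -3353.2)
c(x) = -(39 + x)*(211 + x)/2 (c(x) = -(x + 211)*(x + 39)/2 = -(211 + x)*(39 + x)/2 = -(39 + x)*(211 + x)/2)
I/K + R/c(-97) = 11640/(-11855) - 16766/(5*(-8229/2 - 125*(-97) - ½*(-97)²)) = 11640*(-1/11855) - 16766/(5*(-8229/2 + 12125 - ½*9409)) = -2328/2371 - 16766/(5*(-8229/2 + 12125 - 9409/2)) = -2328/2371 - 16766/5/3306 = -2328/2371 - 16766/5*1/3306 = -2328/2371 - 8383/8265 = -39117013/19596315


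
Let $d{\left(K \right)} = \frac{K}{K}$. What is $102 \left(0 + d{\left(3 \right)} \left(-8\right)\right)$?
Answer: $-816$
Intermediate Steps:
$d{\left(K \right)} = 1$
$102 \left(0 + d{\left(3 \right)} \left(-8\right)\right) = 102 \left(0 + 1 \left(-8\right)\right) = 102 \left(0 - 8\right) = 102 \left(-8\right) = -816$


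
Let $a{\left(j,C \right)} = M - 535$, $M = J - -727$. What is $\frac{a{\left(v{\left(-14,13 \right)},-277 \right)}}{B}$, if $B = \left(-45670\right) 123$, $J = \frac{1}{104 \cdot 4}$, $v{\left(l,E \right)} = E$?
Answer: $- \frac{79873}{2336842560} \approx -3.418 \cdot 10^{-5}$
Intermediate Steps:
$J = \frac{1}{416} \approx 0.0024038$
$M = \frac{302433}{416}$ ($M = \frac{1}{416} - -727 = \frac{1}{416} + 727 = \frac{302433}{416} \approx 727.0$)
$a{\left(j,C \right)} = \frac{79873}{416}$ ($a{\left(j,C \right)} = \frac{302433}{416} - 535 = \frac{79873}{416}$)
$B = -5617410$
$\frac{a{\left(v{\left(-14,13 \right)},-277 \right)}}{B} = \frac{79873}{416 \left(-5617410\right)} = \frac{79873}{416} \left(- \frac{1}{5617410}\right) = - \frac{79873}{2336842560}$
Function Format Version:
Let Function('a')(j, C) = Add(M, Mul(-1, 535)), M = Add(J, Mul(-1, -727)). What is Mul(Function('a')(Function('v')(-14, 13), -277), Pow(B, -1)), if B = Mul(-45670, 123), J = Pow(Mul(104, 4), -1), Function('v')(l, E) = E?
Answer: Rational(-79873, 2336842560) ≈ -3.4180e-5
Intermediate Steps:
J = Rational(1, 416) (J = Pow(416, -1) = Rational(1, 416) ≈ 0.0024038)
M = Rational(302433, 416) (M = Add(Rational(1, 416), Mul(-1, -727)) = Add(Rational(1, 416), 727) = Rational(302433, 416) ≈ 727.00)
Function('a')(j, C) = Rational(79873, 416) (Function('a')(j, C) = Add(Rational(302433, 416), Mul(-1, 535)) = Add(Rational(302433, 416), -535) = Rational(79873, 416))
B = -5617410
Mul(Function('a')(Function('v')(-14, 13), -277), Pow(B, -1)) = Mul(Rational(79873, 416), Pow(-5617410, -1)) = Mul(Rational(79873, 416), Rational(-1, 5617410)) = Rational(-79873, 2336842560)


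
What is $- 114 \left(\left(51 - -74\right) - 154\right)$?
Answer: $3306$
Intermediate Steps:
$- 114 \left(\left(51 - -74\right) - 154\right) = - 114 \left(\left(51 + 74\right) - 154\right) = - 114 \left(125 - 154\right) = \left(-114\right) \left(-29\right) = 3306$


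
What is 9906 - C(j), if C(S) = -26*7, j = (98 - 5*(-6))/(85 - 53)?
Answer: 10088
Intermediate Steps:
j = 4 (j = (98 + 30)/32 = 128*(1/32) = 4)
C(S) = -182
9906 - C(j) = 9906 - 1*(-182) = 9906 + 182 = 10088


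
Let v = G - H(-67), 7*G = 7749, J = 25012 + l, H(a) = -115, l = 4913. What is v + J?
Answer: 31147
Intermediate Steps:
J = 29925 (J = 25012 + 4913 = 29925)
G = 1107 (G = (⅐)*7749 = 1107)
v = 1222 (v = 1107 - 1*(-115) = 1107 + 115 = 1222)
v + J = 1222 + 29925 = 31147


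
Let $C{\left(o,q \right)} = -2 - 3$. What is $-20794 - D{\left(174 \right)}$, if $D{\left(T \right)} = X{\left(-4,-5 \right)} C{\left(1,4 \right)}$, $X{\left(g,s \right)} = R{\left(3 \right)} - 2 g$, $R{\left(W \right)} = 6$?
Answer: $-20724$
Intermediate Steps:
$C{\left(o,q \right)} = -5$
$X{\left(g,s \right)} = 6 - 2 g$
$D{\left(T \right)} = -70$ ($D{\left(T \right)} = \left(6 - -8\right) \left(-5\right) = \left(6 + 8\right) \left(-5\right) = 14 \left(-5\right) = -70$)
$-20794 - D{\left(174 \right)} = -20794 - -70 = -20794 + 70 = -20724$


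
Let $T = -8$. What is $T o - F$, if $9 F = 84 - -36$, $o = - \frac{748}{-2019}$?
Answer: $- \frac{10968}{673} \approx -16.297$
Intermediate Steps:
$o = \frac{748}{2019}$ ($o = \left(-748\right) \left(- \frac{1}{2019}\right) = \frac{748}{2019} \approx 0.37048$)
$F = \frac{40}{3}$ ($F = \frac{84 - -36}{9} = \frac{84 + 36}{9} = \frac{1}{9} \cdot 120 = \frac{40}{3} \approx 13.333$)
$T o - F = \left(-8\right) \frac{748}{2019} - \frac{40}{3} = - \frac{5984}{2019} - \frac{40}{3} = - \frac{10968}{673}$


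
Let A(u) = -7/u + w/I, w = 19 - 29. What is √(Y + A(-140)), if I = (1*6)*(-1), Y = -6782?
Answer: I*√6102255/30 ≈ 82.343*I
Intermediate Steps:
w = -10
I = -6 (I = 6*(-1) = -6)
A(u) = 5/3 - 7/u (A(u) = -7/u - 10/(-6) = -7/u - 10*(-⅙) = -7/u + 5/3 = 5/3 - 7/u)
√(Y + A(-140)) = √(-6782 + (5/3 - 7/(-140))) = √(-6782 + (5/3 - 7*(-1/140))) = √(-6782 + (5/3 + 1/20)) = √(-6782 + 103/60) = √(-406817/60) = I*√6102255/30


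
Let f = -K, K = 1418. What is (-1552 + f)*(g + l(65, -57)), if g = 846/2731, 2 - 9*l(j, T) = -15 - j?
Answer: -76413480/2731 ≈ -27980.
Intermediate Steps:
l(j, T) = 17/9 + j/9 (l(j, T) = 2/9 - (-15 - j)/9 = 2/9 + (5/3 + j/9) = 17/9 + j/9)
f = -1418 (f = -1*1418 = -1418)
g = 846/2731 (g = 846*(1/2731) = 846/2731 ≈ 0.30978)
(-1552 + f)*(g + l(65, -57)) = (-1552 - 1418)*(846/2731 + (17/9 + (⅑)*65)) = -2970*(846/2731 + (17/9 + 65/9)) = -2970*(846/2731 + 82/9) = -2970*231556/24579 = -76413480/2731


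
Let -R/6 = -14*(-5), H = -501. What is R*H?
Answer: 210420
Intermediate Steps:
R = -420 (R = -(-84)*(-5) = -6*70 = -420)
R*H = -420*(-501) = 210420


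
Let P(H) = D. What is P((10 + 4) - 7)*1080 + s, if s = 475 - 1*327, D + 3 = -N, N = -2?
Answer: -932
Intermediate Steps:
D = -1 (D = -3 - 1*(-2) = -3 + 2 = -1)
P(H) = -1
s = 148 (s = 475 - 327 = 148)
P((10 + 4) - 7)*1080 + s = -1*1080 + 148 = -1080 + 148 = -932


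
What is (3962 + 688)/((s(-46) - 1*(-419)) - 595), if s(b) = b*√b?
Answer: -102300/16039 + 53475*I*√46/32078 ≈ -6.3782 + 11.306*I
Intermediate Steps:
s(b) = b^(3/2)
(3962 + 688)/((s(-46) - 1*(-419)) - 595) = (3962 + 688)/(((-46)^(3/2) - 1*(-419)) - 595) = 4650/((-46*I*√46 + 419) - 595) = 4650/((419 - 46*I*√46) - 595) = 4650/(-176 - 46*I*√46)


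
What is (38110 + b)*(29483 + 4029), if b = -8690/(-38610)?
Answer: 448279601768/351 ≈ 1.2771e+9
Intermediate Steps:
b = 79/351 (b = -8690*(-1/38610) = 79/351 ≈ 0.22507)
(38110 + b)*(29483 + 4029) = (38110 + 79/351)*(29483 + 4029) = (13376689/351)*33512 = 448279601768/351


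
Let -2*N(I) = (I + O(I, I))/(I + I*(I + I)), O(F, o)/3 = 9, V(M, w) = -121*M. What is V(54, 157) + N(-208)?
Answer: -1128029579/172640 ≈ -6534.0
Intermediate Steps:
O(F, o) = 27 (O(F, o) = 3*9 = 27)
N(I) = -(27 + I)/(2*(I + 2*I²)) (N(I) = -(I + 27)/(2*(I + I*(I + I))) = -(27 + I)/(2*(I + I*(2*I))) = -(27 + I)/(2*(I + 2*I²)))
V(54, 157) + N(-208) = -121*54 + (½)*(-27 - 1*(-208))/(-208*(1 + 2*(-208))) = -6534 + (½)*(-1/208)*(-27 + 208)/(1 - 416) = -6534 + (½)*(-1/208)*181/(-415) = -6534 + (½)*(-1/208)*(-1/415)*181 = -6534 + 181/172640 = -1128029579/172640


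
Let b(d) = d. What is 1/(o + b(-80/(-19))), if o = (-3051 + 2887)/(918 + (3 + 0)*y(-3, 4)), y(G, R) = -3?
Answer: 17271/69604 ≈ 0.24813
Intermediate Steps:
o = -164/909 (o = (-3051 + 2887)/(918 + (3 + 0)*(-3)) = -164/(918 + 3*(-3)) = -164/(918 - 9) = -164/909 ≈ -0.18042)
1/(o + b(-80/(-19))) = 1/(-164/909 - 80/(-19)) = 1/(-164/909 - 80*(-1/19)) = 1/(-164/909 + 80/19) = 1/(69604/17271) = 17271/69604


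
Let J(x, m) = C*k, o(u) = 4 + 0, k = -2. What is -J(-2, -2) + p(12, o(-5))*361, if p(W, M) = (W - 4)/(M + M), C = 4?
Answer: 369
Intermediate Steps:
o(u) = 4
J(x, m) = -8 (J(x, m) = 4*(-2) = -8)
p(W, M) = (-4 + W)/(2*M) (p(W, M) = (-4 + W)/((2*M)) = (-4 + W)*(1/(2*M)) = (-4 + W)/(2*M))
-J(-2, -2) + p(12, o(-5))*361 = -1*(-8) + ((1/2)*(-4 + 12)/4)*361 = 8 + ((1/2)*(1/4)*8)*361 = 8 + 1*361 = 8 + 361 = 369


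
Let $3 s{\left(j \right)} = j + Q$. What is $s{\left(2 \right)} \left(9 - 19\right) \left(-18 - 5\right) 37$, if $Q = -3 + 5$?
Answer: $\frac{34040}{3} \approx 11347.0$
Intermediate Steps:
$Q = 2$
$s{\left(j \right)} = \frac{2}{3} + \frac{j}{3}$ ($s{\left(j \right)} = \frac{j + 2}{3} = \frac{2 + j}{3} = \frac{2}{3} + \frac{j}{3}$)
$s{\left(2 \right)} \left(9 - 19\right) \left(-18 - 5\right) 37 = \left(\frac{2}{3} + \frac{1}{3} \cdot 2\right) \left(9 - 19\right) \left(-18 - 5\right) 37 = \left(\frac{2}{3} + \frac{2}{3}\right) \left(\left(-10\right) \left(-23\right)\right) 37 = \frac{4}{3} \cdot 230 \cdot 37 = \frac{920}{3} \cdot 37 = \frac{34040}{3}$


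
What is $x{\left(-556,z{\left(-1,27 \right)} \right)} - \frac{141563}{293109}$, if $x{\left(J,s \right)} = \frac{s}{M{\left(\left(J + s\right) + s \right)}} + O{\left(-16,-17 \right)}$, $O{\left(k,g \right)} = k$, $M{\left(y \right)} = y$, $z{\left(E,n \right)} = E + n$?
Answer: $- \frac{407099927}{24621156} \approx -16.535$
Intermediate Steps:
$x{\left(J,s \right)} = -16 + \frac{s}{J + 2 s}$ ($x{\left(J,s \right)} = \frac{s}{\left(J + s\right) + s} - 16 = \frac{s}{J + 2 s} - 16 = -16 + \frac{s}{J + 2 s}$)
$x{\left(-556,z{\left(-1,27 \right)} \right)} - \frac{141563}{293109} = \left(-16 + \frac{-1 + 27}{-556 + 2 \left(-1 + 27\right)}\right) - \frac{141563}{293109} = \left(-16 + \frac{26}{-556 + 2 \cdot 26}\right) - \frac{141563}{293109} = \left(-16 + \frac{26}{-556 + 52}\right) - \frac{141563}{293109} = \left(-16 + \frac{26}{-504}\right) - \frac{141563}{293109} = \left(-16 + 26 \left(- \frac{1}{504}\right)\right) - \frac{141563}{293109} = \left(-16 - \frac{13}{252}\right) - \frac{141563}{293109} = - \frac{4045}{252} - \frac{141563}{293109} = - \frac{407099927}{24621156}$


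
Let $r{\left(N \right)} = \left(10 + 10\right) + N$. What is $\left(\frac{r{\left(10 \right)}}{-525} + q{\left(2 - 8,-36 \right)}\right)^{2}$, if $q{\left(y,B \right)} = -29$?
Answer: $\frac{1034289}{1225} \approx 844.32$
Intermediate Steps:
$r{\left(N \right)} = 20 + N$
$\left(\frac{r{\left(10 \right)}}{-525} + q{\left(2 - 8,-36 \right)}\right)^{2} = \left(\frac{20 + 10}{-525} - 29\right)^{2} = \left(30 \left(- \frac{1}{525}\right) - 29\right)^{2} = \left(- \frac{2}{35} - 29\right)^{2} = \left(- \frac{1017}{35}\right)^{2} = \frac{1034289}{1225}$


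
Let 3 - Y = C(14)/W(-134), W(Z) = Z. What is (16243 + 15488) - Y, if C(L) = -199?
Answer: 4251751/134 ≈ 31730.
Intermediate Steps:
Y = 203/134 (Y = 3 - (-199)/(-134) = 3 - (-199)*(-1)/134 = 3 - 1*199/134 = 3 - 199/134 = 203/134 ≈ 1.5149)
(16243 + 15488) - Y = (16243 + 15488) - 1*203/134 = 31731 - 203/134 = 4251751/134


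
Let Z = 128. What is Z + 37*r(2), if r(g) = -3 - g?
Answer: -57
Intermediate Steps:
Z + 37*r(2) = 128 + 37*(-3 - 1*2) = 128 + 37*(-3 - 2) = 128 + 37*(-5) = 128 - 185 = -57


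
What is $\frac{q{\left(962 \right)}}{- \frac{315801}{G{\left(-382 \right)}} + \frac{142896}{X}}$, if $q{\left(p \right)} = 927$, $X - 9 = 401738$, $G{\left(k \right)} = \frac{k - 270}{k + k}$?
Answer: $- \frac{20234791149}{8077516212743} \approx -0.0025051$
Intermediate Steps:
$G{\left(k \right)} = \frac{-270 + k}{2 k}$
$X = 401747$ ($X = 9 + 401738 = 401747$)
$\frac{q{\left(962 \right)}}{- \frac{315801}{G{\left(-382 \right)}} + \frac{142896}{X}} = \frac{927}{- \frac{315801}{\frac{1}{2} \frac{1}{-382} \left(-270 - 382\right)} + \frac{142896}{401747}} = \frac{927}{- \frac{315801}{\frac{1}{2} \left(- \frac{1}{382}\right) \left(-652\right)} + 142896 \cdot \frac{1}{401747}} = \frac{927}{- \frac{315801}{\frac{163}{191}} + \frac{142896}{401747}} = \frac{927}{\left(-315801\right) \frac{191}{163} + \frac{142896}{401747}} = \frac{927}{- \frac{60317991}{163} + \frac{142896}{401747}} = \frac{927}{- \frac{24232548638229}{65484761}} = 927 \left(- \frac{65484761}{24232548638229}\right) = - \frac{20234791149}{8077516212743}$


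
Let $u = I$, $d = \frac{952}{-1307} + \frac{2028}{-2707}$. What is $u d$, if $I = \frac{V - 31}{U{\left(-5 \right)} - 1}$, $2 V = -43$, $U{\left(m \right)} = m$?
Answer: $- \frac{45742025}{3538049} \approx -12.929$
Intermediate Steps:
$d = - \frac{5227660}{3538049}$ ($d = 952 \left(- \frac{1}{1307}\right) + 2028 \left(- \frac{1}{2707}\right) = - \frac{952}{1307} - \frac{2028}{2707} = - \frac{5227660}{3538049} \approx -1.4776$)
$V = - \frac{43}{2}$ ($V = \frac{1}{2} \left(-43\right) = - \frac{43}{2} \approx -21.5$)
$I = \frac{35}{4}$ ($I = \frac{- \frac{43}{2} - 31}{-5 - 1} = - \frac{105}{2 \left(-6\right)} = \left(- \frac{105}{2}\right) \left(- \frac{1}{6}\right) = \frac{35}{4} \approx 8.75$)
$u = \frac{35}{4} \approx 8.75$
$u d = \frac{35}{4} \left(- \frac{5227660}{3538049}\right) = - \frac{45742025}{3538049}$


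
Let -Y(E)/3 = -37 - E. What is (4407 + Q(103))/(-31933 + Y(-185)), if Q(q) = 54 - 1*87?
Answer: -4374/32377 ≈ -0.13510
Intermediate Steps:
Y(E) = 111 + 3*E (Y(E) = -3*(-37 - E) = 111 + 3*E)
Q(q) = -33 (Q(q) = 54 - 87 = -33)
(4407 + Q(103))/(-31933 + Y(-185)) = (4407 - 33)/(-31933 + (111 + 3*(-185))) = 4374/(-31933 + (111 - 555)) = 4374/(-31933 - 444) = 4374/(-32377) = 4374*(-1/32377) = -4374/32377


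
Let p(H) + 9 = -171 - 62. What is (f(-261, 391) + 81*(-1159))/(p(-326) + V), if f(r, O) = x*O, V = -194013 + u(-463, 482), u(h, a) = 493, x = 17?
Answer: 43616/96881 ≈ 0.45020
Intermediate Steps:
V = -193520 (V = -194013 + 493 = -193520)
f(r, O) = 17*O
p(H) = -242 (p(H) = -9 + (-171 - 62) = -9 - 233 = -242)
(f(-261, 391) + 81*(-1159))/(p(-326) + V) = (17*391 + 81*(-1159))/(-242 - 193520) = (6647 - 93879)/(-193762) = -87232*(-1/193762) = 43616/96881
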